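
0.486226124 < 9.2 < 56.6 True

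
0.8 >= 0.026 True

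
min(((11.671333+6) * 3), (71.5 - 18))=53.013999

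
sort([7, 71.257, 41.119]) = [7, 41.119, 71.257]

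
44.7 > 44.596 True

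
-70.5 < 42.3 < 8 False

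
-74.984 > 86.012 False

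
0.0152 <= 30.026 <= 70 True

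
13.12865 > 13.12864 True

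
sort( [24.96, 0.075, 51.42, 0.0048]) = [0.0048, 0.075, 24.96, 51.42]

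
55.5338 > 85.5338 False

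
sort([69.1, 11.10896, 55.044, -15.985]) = [-15.985, 11.10896, 55.044, 69.1]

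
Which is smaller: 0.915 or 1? 0.915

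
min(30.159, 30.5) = 30.159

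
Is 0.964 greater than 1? No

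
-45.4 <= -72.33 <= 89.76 False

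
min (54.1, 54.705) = 54.1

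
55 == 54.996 False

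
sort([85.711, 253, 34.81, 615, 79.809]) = [34.81, 79.809, 85.711, 253, 615]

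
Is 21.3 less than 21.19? No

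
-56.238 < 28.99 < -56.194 False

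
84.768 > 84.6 True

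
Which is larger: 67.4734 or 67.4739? 67.4739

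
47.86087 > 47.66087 True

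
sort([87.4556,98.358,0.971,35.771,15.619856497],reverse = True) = [98.358,87.4556,35.771,15.619856497,0.971]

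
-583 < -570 True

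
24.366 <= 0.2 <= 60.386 False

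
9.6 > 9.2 True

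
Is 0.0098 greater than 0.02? No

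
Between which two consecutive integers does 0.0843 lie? 0 and 1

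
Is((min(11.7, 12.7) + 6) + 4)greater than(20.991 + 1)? No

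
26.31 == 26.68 False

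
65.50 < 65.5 False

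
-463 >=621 False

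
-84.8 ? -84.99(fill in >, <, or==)>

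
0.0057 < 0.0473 True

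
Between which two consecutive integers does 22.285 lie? 22 and 23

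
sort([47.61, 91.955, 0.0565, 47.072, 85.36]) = [0.0565, 47.072, 47.61, 85.36, 91.955]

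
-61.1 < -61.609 False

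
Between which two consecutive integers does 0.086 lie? 0 and 1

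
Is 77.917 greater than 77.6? Yes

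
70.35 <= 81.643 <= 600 True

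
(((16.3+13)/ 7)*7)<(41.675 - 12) True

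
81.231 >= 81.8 False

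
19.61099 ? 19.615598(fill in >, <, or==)<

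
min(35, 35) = 35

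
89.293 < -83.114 False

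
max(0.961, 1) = 1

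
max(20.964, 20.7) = 20.964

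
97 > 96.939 True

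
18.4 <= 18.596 True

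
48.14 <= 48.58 True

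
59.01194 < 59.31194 True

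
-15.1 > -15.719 True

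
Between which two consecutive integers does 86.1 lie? 86 and 87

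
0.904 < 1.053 True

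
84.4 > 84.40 False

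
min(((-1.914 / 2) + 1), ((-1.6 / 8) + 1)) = 0.043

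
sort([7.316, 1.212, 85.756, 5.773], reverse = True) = [85.756, 7.316, 5.773, 1.212]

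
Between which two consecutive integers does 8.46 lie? 8 and 9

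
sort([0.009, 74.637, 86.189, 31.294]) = [0.009, 31.294, 74.637, 86.189]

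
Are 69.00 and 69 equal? Yes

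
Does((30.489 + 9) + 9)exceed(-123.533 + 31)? Yes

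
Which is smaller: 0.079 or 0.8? 0.079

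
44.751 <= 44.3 False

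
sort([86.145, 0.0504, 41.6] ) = [0.0504, 41.6, 86.145]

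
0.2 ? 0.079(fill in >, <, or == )>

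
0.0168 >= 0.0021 True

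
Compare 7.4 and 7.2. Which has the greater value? 7.4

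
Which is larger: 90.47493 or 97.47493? 97.47493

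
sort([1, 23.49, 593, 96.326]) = [1, 23.49, 96.326, 593]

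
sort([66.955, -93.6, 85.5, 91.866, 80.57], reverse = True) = [91.866, 85.5, 80.57, 66.955, -93.6]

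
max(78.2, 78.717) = 78.717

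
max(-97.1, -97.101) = -97.1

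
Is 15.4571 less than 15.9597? Yes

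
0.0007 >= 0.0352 False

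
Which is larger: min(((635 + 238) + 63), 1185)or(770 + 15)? min(((635 + 238) + 63), 1185)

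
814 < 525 False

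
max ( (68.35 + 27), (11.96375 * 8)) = 95.71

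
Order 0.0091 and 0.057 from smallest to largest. 0.0091, 0.057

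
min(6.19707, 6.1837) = 6.1837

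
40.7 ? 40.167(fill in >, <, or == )>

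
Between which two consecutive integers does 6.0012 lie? 6 and 7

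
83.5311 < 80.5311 False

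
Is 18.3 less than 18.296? No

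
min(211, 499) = 211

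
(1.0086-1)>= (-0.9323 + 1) False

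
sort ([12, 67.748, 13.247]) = [12, 13.247, 67.748]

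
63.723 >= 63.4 True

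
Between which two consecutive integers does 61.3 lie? 61 and 62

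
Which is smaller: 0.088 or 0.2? 0.088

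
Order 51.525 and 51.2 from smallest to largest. 51.2, 51.525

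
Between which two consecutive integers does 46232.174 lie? 46232 and 46233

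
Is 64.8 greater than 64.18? Yes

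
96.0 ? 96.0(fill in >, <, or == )==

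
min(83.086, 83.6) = 83.086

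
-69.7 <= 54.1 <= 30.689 False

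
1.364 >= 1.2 True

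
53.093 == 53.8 False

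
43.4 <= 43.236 False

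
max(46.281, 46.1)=46.281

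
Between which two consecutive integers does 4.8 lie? 4 and 5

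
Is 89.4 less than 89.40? No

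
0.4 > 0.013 True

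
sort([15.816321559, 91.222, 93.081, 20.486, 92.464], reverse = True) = [93.081, 92.464, 91.222, 20.486, 15.816321559]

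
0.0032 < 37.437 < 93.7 True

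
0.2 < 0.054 False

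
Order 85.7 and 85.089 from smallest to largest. 85.089, 85.7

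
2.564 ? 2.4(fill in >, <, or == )>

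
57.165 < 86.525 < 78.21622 False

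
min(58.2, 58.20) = 58.2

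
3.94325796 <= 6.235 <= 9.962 True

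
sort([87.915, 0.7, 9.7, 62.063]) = [0.7, 9.7, 62.063, 87.915]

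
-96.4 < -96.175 True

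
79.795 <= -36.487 False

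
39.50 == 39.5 True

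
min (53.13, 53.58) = 53.13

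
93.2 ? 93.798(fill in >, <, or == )<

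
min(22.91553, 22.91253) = 22.91253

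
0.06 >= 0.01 True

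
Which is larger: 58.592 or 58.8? 58.8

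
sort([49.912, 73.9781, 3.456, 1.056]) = [1.056, 3.456, 49.912, 73.9781]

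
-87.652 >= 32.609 False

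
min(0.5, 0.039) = 0.039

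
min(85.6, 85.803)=85.6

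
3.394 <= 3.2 False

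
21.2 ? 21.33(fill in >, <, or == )<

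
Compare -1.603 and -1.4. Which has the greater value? -1.4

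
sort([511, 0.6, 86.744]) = [0.6, 86.744, 511]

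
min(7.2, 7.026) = 7.026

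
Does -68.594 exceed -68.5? No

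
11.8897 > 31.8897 False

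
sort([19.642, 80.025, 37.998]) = [19.642, 37.998, 80.025]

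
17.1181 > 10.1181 True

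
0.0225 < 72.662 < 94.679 True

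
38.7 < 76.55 True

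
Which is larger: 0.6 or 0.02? 0.6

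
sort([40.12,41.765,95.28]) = [40.12,41.765,95.28]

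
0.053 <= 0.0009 False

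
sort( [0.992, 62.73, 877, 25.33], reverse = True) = [877, 62.73, 25.33, 0.992]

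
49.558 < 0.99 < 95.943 False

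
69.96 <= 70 True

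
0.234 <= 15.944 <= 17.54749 True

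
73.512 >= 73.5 True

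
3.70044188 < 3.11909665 False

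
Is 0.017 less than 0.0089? No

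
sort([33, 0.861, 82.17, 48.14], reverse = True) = [82.17, 48.14, 33, 0.861]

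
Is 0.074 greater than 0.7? No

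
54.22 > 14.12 True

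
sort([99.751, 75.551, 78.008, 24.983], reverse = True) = [99.751, 78.008, 75.551, 24.983]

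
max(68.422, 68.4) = 68.422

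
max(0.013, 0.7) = 0.7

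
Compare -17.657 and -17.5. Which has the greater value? -17.5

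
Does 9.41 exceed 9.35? Yes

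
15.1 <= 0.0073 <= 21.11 False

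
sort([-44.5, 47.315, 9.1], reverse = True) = [47.315, 9.1, -44.5]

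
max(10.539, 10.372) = 10.539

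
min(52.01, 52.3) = 52.01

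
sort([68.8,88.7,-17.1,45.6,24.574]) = [-17.1,24.574,45.6,68.8,88.7]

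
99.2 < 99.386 True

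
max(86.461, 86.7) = 86.7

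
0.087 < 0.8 True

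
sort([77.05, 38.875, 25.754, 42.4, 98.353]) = [25.754, 38.875, 42.4, 77.05, 98.353]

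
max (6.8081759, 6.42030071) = 6.8081759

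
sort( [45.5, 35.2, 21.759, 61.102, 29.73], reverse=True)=[61.102, 45.5, 35.2, 29.73, 21.759]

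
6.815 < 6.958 True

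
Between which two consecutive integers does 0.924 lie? 0 and 1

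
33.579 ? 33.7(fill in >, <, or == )<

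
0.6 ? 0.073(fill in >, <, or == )>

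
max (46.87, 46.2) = 46.87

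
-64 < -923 False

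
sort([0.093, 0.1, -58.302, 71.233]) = [-58.302, 0.093, 0.1, 71.233]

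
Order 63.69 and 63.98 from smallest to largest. 63.69, 63.98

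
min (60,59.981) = 59.981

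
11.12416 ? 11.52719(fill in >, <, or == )<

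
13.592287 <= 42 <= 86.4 True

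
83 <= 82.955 False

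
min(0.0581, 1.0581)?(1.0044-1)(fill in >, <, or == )>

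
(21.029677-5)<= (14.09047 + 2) True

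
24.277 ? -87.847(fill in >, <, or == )>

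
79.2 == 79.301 False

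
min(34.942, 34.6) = 34.6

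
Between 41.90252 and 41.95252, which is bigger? 41.95252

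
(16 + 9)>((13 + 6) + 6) False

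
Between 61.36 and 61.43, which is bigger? 61.43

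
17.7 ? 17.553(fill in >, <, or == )>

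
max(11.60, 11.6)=11.6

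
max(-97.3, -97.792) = -97.3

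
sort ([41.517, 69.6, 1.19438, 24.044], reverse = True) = [69.6, 41.517, 24.044, 1.19438]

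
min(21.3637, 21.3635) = 21.3635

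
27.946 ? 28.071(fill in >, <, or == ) <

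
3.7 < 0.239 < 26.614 False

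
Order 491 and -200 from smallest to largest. -200, 491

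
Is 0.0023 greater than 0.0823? No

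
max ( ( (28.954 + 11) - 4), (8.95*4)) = 35.954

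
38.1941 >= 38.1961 False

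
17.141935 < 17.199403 True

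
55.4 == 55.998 False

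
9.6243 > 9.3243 True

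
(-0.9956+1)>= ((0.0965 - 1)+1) False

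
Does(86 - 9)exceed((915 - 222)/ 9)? No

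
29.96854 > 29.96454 True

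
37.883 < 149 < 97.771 False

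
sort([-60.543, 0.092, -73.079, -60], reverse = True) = [0.092, -60, -60.543, -73.079]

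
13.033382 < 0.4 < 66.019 False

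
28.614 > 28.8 False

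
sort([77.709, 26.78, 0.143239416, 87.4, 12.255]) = [0.143239416, 12.255, 26.78, 77.709, 87.4]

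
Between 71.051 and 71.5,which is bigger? 71.5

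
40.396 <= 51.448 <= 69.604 True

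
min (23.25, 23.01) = 23.01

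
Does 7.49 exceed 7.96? No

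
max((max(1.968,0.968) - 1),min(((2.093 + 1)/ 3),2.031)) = 1.031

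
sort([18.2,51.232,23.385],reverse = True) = [51.232,23.385,18.2]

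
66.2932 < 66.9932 True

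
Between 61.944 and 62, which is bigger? 62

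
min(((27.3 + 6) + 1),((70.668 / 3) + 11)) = 34.3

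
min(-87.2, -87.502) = -87.502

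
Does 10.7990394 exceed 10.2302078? Yes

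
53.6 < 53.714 True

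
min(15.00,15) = 15.00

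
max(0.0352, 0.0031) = 0.0352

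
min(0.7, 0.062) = 0.062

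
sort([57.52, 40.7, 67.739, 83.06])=[40.7, 57.52, 67.739, 83.06]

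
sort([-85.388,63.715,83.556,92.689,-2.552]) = [-85.388,-2.552,63.715,83.556,92.689]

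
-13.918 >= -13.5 False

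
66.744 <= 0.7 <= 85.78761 False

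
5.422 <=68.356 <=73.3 True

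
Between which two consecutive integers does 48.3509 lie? 48 and 49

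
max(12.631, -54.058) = 12.631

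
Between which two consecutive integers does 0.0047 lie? 0 and 1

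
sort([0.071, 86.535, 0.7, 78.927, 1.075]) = [0.071, 0.7, 1.075, 78.927, 86.535]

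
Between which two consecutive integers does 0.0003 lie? 0 and 1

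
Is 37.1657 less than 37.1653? No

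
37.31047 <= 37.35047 True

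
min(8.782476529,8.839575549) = 8.782476529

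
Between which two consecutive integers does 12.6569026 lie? 12 and 13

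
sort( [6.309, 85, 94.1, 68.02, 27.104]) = [6.309, 27.104, 68.02, 85, 94.1]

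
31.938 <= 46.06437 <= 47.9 True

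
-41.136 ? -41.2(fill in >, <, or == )>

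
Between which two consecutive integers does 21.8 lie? 21 and 22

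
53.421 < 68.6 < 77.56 True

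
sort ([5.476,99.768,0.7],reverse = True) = [99.768,5.476,0.7]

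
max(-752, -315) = -315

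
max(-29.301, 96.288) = 96.288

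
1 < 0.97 False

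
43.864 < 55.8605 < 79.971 True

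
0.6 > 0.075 True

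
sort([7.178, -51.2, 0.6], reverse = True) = [7.178, 0.6, -51.2]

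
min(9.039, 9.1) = 9.039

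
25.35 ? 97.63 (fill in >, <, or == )<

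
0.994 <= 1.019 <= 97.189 True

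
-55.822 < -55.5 True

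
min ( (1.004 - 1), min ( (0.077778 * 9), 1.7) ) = 0.004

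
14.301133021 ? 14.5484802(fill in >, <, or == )<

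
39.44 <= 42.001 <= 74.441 True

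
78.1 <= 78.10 True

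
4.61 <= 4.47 False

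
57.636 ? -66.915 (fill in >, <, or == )>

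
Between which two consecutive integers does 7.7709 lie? 7 and 8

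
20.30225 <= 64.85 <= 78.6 True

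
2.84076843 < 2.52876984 False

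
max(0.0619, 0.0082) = 0.0619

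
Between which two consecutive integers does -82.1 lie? -83 and -82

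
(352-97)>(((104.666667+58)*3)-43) False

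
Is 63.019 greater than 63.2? No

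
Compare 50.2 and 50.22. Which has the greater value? 50.22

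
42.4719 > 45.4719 False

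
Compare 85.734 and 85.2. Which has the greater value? 85.734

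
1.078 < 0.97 False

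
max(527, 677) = 677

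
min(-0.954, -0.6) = -0.954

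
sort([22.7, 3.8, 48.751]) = [3.8, 22.7, 48.751]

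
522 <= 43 False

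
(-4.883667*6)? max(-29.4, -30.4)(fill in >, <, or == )>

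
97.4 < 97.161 False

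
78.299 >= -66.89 True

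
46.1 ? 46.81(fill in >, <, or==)<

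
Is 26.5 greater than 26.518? No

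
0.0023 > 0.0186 False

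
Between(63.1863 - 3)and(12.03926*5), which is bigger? (12.03926*5)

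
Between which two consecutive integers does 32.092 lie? 32 and 33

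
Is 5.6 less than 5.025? No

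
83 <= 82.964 False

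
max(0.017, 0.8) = 0.8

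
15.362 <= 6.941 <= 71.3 False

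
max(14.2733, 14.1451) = 14.2733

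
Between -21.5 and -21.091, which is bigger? -21.091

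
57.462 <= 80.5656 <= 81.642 True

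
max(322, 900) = 900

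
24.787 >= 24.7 True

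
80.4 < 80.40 False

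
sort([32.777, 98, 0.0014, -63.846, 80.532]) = [-63.846, 0.0014, 32.777, 80.532, 98]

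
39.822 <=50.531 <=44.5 False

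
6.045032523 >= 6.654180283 False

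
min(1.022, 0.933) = 0.933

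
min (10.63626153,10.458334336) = 10.458334336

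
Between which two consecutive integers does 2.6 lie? 2 and 3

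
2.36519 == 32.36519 False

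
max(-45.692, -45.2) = -45.2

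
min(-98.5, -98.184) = -98.5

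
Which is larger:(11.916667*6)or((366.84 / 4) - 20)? ((366.84 / 4) - 20)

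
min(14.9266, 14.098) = 14.098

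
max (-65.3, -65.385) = -65.3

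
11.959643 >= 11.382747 True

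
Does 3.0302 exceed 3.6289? No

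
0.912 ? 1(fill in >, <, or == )<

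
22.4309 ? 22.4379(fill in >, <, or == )<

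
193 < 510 True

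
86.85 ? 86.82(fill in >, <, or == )>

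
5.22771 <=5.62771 True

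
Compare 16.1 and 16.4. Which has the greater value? 16.4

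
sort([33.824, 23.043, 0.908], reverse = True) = [33.824, 23.043, 0.908]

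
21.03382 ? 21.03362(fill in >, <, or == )>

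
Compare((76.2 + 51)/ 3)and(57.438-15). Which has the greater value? (57.438-15)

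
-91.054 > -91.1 True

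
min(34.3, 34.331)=34.3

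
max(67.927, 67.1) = 67.927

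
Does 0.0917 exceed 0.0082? Yes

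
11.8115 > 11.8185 False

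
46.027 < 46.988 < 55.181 True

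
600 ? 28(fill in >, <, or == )>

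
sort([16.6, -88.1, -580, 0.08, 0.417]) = [-580, -88.1, 0.08, 0.417, 16.6]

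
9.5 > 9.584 False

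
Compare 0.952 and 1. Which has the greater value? 1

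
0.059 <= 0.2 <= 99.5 True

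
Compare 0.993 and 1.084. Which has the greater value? 1.084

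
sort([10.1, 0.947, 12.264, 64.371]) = [0.947, 10.1, 12.264, 64.371]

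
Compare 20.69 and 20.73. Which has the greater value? 20.73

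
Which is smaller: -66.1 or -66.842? -66.842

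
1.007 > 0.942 True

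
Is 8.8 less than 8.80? No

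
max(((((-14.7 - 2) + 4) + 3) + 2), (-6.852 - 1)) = -7.7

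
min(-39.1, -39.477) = -39.477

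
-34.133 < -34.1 True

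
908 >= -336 True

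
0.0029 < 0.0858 True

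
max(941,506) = 941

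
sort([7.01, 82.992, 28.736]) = [7.01, 28.736, 82.992]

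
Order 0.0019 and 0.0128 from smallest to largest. 0.0019, 0.0128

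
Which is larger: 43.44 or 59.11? 59.11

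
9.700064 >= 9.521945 True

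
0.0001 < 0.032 True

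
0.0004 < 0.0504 True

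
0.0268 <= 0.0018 False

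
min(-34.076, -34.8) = -34.8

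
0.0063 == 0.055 False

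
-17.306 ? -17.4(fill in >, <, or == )>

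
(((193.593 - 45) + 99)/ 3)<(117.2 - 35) False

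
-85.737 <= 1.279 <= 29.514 True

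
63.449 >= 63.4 True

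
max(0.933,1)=1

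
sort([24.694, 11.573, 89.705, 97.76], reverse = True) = [97.76, 89.705, 24.694, 11.573]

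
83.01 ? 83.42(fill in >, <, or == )<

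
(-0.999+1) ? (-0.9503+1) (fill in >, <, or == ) <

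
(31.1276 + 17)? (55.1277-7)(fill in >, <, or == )<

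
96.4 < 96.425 True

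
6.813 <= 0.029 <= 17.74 False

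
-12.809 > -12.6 False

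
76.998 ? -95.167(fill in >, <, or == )>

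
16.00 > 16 False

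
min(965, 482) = 482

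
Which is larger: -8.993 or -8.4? -8.4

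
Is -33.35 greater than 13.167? No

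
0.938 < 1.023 True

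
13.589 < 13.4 False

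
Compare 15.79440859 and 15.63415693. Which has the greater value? 15.79440859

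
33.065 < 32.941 False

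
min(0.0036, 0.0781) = 0.0036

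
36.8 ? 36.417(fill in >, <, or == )>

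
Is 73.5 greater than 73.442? Yes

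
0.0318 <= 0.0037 False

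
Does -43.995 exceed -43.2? No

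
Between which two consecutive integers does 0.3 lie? 0 and 1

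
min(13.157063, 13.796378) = 13.157063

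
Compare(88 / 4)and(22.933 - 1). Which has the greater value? (88 / 4)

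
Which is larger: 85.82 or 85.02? 85.82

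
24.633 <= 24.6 False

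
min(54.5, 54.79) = 54.5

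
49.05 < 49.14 True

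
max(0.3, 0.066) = 0.3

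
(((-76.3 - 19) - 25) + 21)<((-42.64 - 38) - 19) False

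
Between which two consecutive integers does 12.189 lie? 12 and 13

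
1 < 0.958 False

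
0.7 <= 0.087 False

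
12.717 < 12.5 False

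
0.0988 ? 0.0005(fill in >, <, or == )>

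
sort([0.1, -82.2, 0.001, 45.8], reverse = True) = [45.8, 0.1, 0.001, -82.2]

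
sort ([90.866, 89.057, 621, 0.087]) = [0.087, 89.057, 90.866, 621]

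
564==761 False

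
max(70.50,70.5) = 70.5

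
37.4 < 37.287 False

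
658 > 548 True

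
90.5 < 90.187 False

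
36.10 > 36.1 False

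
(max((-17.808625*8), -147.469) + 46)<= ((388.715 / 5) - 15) True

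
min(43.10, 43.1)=43.10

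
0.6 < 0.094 False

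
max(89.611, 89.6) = 89.611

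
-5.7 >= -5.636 False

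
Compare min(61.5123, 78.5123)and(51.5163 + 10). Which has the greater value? (51.5163 + 10)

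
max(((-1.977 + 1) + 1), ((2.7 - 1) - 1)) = 0.7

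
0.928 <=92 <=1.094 False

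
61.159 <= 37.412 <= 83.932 False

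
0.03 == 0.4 False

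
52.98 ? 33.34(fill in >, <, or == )>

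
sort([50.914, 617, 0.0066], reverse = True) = [617, 50.914, 0.0066]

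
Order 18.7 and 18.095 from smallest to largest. 18.095, 18.7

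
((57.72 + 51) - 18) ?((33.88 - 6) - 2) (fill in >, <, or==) >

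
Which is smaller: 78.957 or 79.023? 78.957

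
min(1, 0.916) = 0.916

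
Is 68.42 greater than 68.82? No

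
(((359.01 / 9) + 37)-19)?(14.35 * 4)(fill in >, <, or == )>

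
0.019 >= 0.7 False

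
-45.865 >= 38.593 False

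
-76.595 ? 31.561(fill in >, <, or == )<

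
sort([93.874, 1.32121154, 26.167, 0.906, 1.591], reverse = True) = [93.874, 26.167, 1.591, 1.32121154, 0.906]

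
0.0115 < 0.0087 False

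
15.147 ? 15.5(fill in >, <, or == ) <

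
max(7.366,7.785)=7.785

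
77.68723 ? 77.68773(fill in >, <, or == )<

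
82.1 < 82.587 True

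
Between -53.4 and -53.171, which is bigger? -53.171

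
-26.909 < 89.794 True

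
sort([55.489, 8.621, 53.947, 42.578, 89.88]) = [8.621, 42.578, 53.947, 55.489, 89.88]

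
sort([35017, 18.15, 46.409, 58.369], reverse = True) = [35017, 58.369, 46.409, 18.15]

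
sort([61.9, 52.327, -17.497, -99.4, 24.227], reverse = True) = [61.9, 52.327, 24.227, -17.497, -99.4]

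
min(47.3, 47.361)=47.3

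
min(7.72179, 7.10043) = 7.10043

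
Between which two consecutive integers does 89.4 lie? 89 and 90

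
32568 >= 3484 True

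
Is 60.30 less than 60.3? No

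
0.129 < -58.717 False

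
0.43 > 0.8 False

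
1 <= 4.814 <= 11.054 True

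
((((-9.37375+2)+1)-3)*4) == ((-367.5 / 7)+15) False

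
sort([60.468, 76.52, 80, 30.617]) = [30.617, 60.468, 76.52, 80]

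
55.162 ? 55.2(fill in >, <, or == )<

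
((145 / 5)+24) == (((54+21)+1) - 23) True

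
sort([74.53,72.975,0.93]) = [0.93,72.975,74.53]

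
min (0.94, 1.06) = 0.94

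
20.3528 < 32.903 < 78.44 True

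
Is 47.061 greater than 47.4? No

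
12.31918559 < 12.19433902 False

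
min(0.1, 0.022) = 0.022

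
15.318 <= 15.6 True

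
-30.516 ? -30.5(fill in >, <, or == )<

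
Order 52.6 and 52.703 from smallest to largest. 52.6, 52.703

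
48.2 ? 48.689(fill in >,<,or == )<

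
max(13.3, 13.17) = 13.3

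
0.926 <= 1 True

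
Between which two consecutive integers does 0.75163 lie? 0 and 1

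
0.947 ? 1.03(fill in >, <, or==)<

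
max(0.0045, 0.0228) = 0.0228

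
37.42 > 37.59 False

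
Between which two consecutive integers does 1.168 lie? 1 and 2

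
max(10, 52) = 52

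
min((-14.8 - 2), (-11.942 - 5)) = -16.942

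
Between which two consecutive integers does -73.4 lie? -74 and -73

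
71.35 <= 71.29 False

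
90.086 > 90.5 False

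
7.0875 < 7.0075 False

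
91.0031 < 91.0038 True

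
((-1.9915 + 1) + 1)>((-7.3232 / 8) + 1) False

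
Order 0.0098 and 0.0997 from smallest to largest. 0.0098, 0.0997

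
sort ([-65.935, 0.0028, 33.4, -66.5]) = [-66.5, -65.935, 0.0028, 33.4]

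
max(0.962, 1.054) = 1.054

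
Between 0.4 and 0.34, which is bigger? 0.4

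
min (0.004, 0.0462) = 0.004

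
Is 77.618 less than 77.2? No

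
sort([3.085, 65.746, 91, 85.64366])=[3.085, 65.746, 85.64366, 91]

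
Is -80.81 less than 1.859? Yes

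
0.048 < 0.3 True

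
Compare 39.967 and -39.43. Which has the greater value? 39.967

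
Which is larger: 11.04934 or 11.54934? 11.54934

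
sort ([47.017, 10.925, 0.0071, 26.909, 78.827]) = [0.0071, 10.925, 26.909, 47.017, 78.827]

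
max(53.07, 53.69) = 53.69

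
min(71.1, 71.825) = 71.1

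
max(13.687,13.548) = 13.687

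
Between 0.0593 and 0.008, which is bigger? 0.0593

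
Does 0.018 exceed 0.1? No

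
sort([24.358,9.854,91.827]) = [9.854,24.358,91.827]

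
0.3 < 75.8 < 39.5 False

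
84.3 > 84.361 False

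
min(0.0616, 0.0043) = 0.0043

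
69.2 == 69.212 False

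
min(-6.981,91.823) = -6.981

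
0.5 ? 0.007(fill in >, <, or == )>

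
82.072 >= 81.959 True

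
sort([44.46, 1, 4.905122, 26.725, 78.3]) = [1, 4.905122, 26.725, 44.46, 78.3]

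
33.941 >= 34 False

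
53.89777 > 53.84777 True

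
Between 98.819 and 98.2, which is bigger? 98.819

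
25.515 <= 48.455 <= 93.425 True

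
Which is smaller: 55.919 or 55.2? 55.2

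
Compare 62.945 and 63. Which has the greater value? 63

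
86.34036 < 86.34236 True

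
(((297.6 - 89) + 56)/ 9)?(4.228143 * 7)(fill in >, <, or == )<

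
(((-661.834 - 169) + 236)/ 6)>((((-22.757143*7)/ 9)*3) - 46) False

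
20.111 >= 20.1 True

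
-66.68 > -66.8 True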